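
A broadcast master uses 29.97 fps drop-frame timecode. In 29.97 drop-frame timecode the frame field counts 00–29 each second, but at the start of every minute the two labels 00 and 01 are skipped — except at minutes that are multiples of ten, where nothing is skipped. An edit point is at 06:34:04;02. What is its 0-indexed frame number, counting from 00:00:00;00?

708612

Complete 10-minute blocks: 39, each 17982 frames → 701298.
Remaining 4 whole minutes in the current block: 1800 + 3 × 1798 = 7194 frames.
Within the current minute: 4 × 30 + 2 − 2 = 120 (labels ;00/;01 skipped at this minute). Total = 701298 + 7194 + 120 = 708612.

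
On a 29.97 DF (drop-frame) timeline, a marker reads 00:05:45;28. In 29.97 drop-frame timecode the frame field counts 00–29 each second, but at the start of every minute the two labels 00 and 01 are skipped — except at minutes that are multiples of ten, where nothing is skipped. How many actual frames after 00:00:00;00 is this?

Complete 10-minute blocks: 0, each 17982 frames → 0.
Remaining 5 whole minutes in the current block: 1800 + 4 × 1798 = 8992 frames.
Within the current minute: 45 × 30 + 28 − 2 = 1376 (labels ;00/;01 skipped at this minute). Total = 0 + 8992 + 1376 = 10368.

10368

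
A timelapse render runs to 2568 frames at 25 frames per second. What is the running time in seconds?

102.72 seconds

Running time = 2568 / (25) = 102.72 s.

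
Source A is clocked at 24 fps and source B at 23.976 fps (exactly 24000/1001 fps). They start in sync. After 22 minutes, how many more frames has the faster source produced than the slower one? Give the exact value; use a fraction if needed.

22 min = 1320 s.
A emits 24 × 1320 = 31680 frames; B emits 24000/1001 × 1320 = 2880000/91.
Difference = 2880/91 frames (≈ 31.6484); B is behind A.

2880/91 frames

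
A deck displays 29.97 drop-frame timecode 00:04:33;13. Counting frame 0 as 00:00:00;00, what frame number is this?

Complete 10-minute blocks: 0, each 17982 frames → 0.
Remaining 4 whole minutes in the current block: 1800 + 3 × 1798 = 7194 frames.
Within the current minute: 33 × 30 + 13 − 2 = 1001 (labels ;00/;01 skipped at this minute). Total = 0 + 7194 + 1001 = 8195.

8195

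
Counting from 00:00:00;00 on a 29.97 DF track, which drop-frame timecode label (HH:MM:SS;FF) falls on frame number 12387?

00:06:53;09

Ten DF minutes hold 17982 frames, so frame 12387 lies in block 0 (frames 0–17981) with 12387 frames into that block.
The block's first minute is 1800 frames and the rest 1798 each; 12387 frames reaches minute 6, so 0 × 18 + 6 × 2 = 12 labels have been skipped so far.
Adding those back, label number 12387 + 12 = 12399 at 30 labels/s is 413 s + 9 f = 0 h 6 min 53 s frame 9, i.e. 00:06:53;09.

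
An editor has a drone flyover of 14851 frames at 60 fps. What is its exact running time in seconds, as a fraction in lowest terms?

Running time = 14851 ÷ (60) = 14851 × 1/60 = 14851/60 s.

14851/60 seconds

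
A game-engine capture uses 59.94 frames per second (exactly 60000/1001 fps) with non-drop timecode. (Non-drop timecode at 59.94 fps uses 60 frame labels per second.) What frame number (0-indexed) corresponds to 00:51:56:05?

186965

Total seconds to the label: (0 × 3600 + 51 × 60 + 56) = 3116.
Frame index = 3116 × 60 + 5 = 186965.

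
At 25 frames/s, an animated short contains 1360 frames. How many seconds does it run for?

54.4 seconds

Running time = 1360 / (25) = 54.4 s.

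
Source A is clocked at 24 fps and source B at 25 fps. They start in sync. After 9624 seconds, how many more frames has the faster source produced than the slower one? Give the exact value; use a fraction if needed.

9624 frames

A emits 24 × 9624 = 230976 frames; B emits 25 × 9624 = 240600.
Difference = 9624 frames; B is ahead of A.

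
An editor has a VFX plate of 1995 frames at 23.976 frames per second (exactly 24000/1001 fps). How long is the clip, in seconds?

83.208125 seconds

Running time = 1995 / (24000/1001) = 83.208125 s.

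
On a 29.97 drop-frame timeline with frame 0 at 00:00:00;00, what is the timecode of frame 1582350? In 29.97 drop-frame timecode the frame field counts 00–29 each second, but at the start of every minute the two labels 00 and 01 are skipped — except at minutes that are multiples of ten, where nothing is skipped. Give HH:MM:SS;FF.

14:39:57;24

Each 10-minute DF block holds 10 × 60 × 30 − 9 × 2 = 17982 frames. 1582350 ÷ 17982 → 87 full blocks, remainder 17916.
Within the partial block the first minute is 1800 frames and each further minute 1798, so 9 further minute boundaries passed. Total skipped labels = 18 × 87 + 2 × 9 = 1584.
Non-drop label index = 1582350 + 1584 = 1583934; at 30 labels/s that is 14:39:57:24, i.e. DF 14:39:57;24.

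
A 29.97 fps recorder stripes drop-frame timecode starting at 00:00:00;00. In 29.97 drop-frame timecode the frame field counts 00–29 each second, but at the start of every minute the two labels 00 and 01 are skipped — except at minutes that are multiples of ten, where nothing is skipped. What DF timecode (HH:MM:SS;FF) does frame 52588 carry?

Ten DF minutes hold 17982 frames, so frame 52588 lies in block 2 (frames 35964–53945) with 16624 frames into that block.
The block's first minute is 1800 frames and the rest 1798 each; 16624 frames reaches minute 9, so 2 × 18 + 9 × 2 = 54 labels have been skipped so far.
Adding those back, label number 52588 + 54 = 52642 at 30 labels/s is 1754 s + 22 f = 0 h 29 min 14 s frame 22, i.e. 00:29:14;22.

00:29:14;22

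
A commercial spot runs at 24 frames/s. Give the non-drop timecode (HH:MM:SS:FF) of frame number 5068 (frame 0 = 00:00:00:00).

00:03:31:04

5068 ÷ 24 = 211 full seconds, remainder 4 frames.
211 s = 0 h 3 min 31 s.
Timecode: 00:03:31:04.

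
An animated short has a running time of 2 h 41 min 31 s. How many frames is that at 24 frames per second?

232584 frames

2 h 41 min 31 s = 9691 s.
Frames = 9691 × 24 = 232584.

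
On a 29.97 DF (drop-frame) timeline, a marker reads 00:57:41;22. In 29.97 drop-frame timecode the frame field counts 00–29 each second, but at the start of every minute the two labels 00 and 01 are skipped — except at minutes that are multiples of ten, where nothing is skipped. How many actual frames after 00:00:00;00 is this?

103748

Complete 10-minute blocks: 5, each 17982 frames → 89910.
Remaining 7 whole minutes in the current block: 1800 + 6 × 1798 = 12588 frames.
Within the current minute: 41 × 30 + 22 − 2 = 1250 (labels ;00/;01 skipped at this minute). Total = 89910 + 12588 + 1250 = 103748.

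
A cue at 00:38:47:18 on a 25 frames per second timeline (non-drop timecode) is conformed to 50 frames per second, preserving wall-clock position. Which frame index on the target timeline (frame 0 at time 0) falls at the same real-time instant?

frame 116386

Source frame index: (0×3600 + 38×60 + 47) × 25 + 18 = 58193.
Real time: 58193 / (25) = 58193/25 s.
Target frame: (58193/25) × (50) = 116386.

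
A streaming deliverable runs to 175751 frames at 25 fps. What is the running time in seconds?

7030.04 seconds

Running time = 175751 / (25) = 7030.04 s.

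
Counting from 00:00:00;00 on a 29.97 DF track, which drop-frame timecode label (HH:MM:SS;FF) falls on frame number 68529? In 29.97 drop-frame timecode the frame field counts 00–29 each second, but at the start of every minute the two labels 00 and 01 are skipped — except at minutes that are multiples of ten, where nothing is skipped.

Each 10-minute DF block holds 10 × 60 × 30 − 9 × 2 = 17982 frames. 68529 ÷ 17982 → 3 full blocks, remainder 14583.
Within the partial block the first minute is 1800 frames and each further minute 1798, so 8 further minute boundaries passed. Total skipped labels = 18 × 3 + 2 × 8 = 70.
Non-drop label index = 68529 + 70 = 68599; at 30 labels/s that is 00:38:06:19, i.e. DF 00:38:06;19.

00:38:06;19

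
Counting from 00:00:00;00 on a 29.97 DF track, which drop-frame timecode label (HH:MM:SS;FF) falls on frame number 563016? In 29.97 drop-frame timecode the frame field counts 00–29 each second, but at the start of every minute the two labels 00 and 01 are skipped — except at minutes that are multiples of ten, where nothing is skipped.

Ten DF minutes hold 17982 frames, so frame 563016 lies in block 31 (frames 557442–575423) with 5574 frames into that block.
The block's first minute is 1800 frames and the rest 1798 each; 5574 frames reaches minute 3, so 31 × 18 + 3 × 2 = 564 labels have been skipped so far.
Adding those back, label number 563016 + 564 = 563580 at 30 labels/s is 18786 s + 0 f = 5 h 13 min 6 s frame 0, i.e. 05:13:06;00.

05:13:06;00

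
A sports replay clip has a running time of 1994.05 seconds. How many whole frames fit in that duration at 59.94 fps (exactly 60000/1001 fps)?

119523 frames

Frames = 1994.05 × 60000/1001 = 119643000/1001 ≈ 119523.4765.
Complete frames: 119523.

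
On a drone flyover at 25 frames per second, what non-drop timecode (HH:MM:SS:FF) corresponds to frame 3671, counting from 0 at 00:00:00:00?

3671 ÷ 25 = 146 full seconds, remainder 21 frames.
146 s = 0 h 2 min 26 s.
Timecode: 00:02:26:21.

00:02:26:21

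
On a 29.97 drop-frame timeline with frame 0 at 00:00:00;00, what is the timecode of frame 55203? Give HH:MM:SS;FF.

Ten DF minutes hold 17982 frames, so frame 55203 lies in block 3 (frames 53946–71927) with 1257 frames into that block.
The block's first minute is 1800 frames and the rest 1798 each; 1257 frames reaches minute 0, so 3 × 18 + 0 × 2 = 54 labels have been skipped so far.
Adding those back, label number 55203 + 54 = 55257 at 30 labels/s is 1841 s + 27 f = 0 h 30 min 41 s frame 27, i.e. 00:30:41;27.

00:30:41;27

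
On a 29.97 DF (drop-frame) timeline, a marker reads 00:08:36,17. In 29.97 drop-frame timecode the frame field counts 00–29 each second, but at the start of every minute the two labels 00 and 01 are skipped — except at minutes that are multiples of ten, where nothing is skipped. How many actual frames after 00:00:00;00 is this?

Complete 10-minute blocks: 0, each 17982 frames → 0.
Remaining 8 whole minutes in the current block: 1800 + 7 × 1798 = 14386 frames.
Within the current minute: 36 × 30 + 17 − 2 = 1095 (labels ;00/;01 skipped at this minute). Total = 0 + 14386 + 1095 = 15481.

15481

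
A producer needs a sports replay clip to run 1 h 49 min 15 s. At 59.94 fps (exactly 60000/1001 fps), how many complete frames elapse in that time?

1 h 49 min 15 s = 6555 s.
Frames = 6555 × 60000/1001 = 393300000/1001 ≈ 392907.0929.
Complete frames: 392907.

392907 frames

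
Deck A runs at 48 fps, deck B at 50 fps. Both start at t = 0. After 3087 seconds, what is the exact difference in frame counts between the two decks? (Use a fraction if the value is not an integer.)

6174 frames

A emits 48 × 3087 = 148176 frames; B emits 50 × 3087 = 154350.
Difference = 6174 frames; B is ahead of A.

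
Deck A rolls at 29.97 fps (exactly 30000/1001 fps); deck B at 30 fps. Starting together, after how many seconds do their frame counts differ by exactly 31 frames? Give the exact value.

The gap grows by |30 − 30000/1001| = 30/1001 frames per second.
Time for a 31-frame gap: 31 ÷ (30/1001) = 31031/30 s.

31031/30 seconds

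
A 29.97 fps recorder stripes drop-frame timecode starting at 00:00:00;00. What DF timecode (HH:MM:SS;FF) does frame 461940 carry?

Ten DF minutes hold 17982 frames, so frame 461940 lies in block 25 (frames 449550–467531) with 12390 frames into that block.
The block's first minute is 1800 frames and the rest 1798 each; 12390 frames reaches minute 6, so 25 × 18 + 6 × 2 = 462 labels have been skipped so far.
Adding those back, label number 461940 + 462 = 462402 at 30 labels/s is 15413 s + 12 f = 4 h 16 min 53 s frame 12, i.e. 04:16:53;12.

04:16:53;12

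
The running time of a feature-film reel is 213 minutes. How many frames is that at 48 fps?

613440 frames

213 min = 12780 s.
Frames = 12780 × 48 = 613440.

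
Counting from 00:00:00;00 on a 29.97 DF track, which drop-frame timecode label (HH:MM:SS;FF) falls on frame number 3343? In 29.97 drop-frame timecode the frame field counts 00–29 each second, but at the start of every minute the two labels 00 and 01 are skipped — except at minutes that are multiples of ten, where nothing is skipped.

00:01:51;15

Each 10-minute DF block holds 10 × 60 × 30 − 9 × 2 = 17982 frames. 3343 ÷ 17982 → 0 full blocks, remainder 3343.
Within the partial block the first minute is 1800 frames and each further minute 1798, so 1 further minute boundary passed. Total skipped labels = 18 × 0 + 2 × 1 = 2.
Non-drop label index = 3343 + 2 = 3345; at 30 labels/s that is 00:01:51:15, i.e. DF 00:01:51;15.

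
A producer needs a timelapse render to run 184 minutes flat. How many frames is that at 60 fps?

662400 frames

184 min = 11040 s.
Frames = 11040 × 60 = 662400.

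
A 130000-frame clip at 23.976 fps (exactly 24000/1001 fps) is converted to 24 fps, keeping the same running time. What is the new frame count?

Target frames = source frames × (target rate / source rate) = 130000 × (24)/(24000/1001) = 130000 × 1001/1000 = 130130.

130130 frames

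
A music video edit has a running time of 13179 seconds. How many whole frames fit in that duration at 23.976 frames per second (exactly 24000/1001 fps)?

Frames = 13179 × 24000/1001 = 316296000/1001 ≈ 315980.0200.
Complete frames: 315980.

315980 frames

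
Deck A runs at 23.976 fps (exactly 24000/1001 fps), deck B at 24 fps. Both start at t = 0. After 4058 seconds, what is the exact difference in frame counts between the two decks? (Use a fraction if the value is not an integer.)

A emits 24000/1001 × 4058 = 97392000/1001 frames; B emits 24 × 4058 = 97392.
Difference = 97392/1001 frames (≈ 97.2947); B is ahead of A.

97392/1001 frames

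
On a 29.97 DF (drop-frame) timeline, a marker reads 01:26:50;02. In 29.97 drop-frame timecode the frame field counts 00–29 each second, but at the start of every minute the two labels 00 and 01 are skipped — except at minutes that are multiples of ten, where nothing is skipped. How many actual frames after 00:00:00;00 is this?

As if non-drop at 30 labels/s: (1 × 3600 + 26 × 60 + 50) × 30 + 2 = 156302.
Minute boundaries passed: 86; those not divisible by 10: 86 − 8 = 78; dropped labels = 2 × 78 = 156.
Actual frame index = 156302 − 156 = 156146.

156146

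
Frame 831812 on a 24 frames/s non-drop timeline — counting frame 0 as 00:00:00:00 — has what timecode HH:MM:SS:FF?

09:37:38:20

831812 ÷ 24 = 34658 full seconds, remainder 20 frames.
34658 s = 9 h 37 min 38 s.
Timecode: 09:37:38:20.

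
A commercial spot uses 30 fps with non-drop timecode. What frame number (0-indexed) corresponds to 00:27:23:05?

Total seconds to the label: (0 × 3600 + 27 × 60 + 23) = 1643.
Frame index = 1643 × 30 + 5 = 49295.

frame 49295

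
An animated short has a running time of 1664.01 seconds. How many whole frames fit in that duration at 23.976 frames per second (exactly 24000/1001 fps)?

39896 frames

Frames = 1664.01 × 24000/1001 = 39936240/1001 ≈ 39896.3437.
Complete frames: 39896.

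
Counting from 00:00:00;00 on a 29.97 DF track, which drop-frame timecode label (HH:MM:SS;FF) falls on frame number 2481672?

Ten DF minutes hold 17982 frames, so frame 2481672 lies in block 138 (frames 2481516–2499497) with 156 frames into that block.
The block's first minute is 1800 frames and the rest 1798 each; 156 frames reaches minute 0, so 138 × 18 + 0 × 2 = 2484 labels have been skipped so far.
Adding those back, label number 2481672 + 2484 = 2484156 at 30 labels/s is 82805 s + 6 f = 23 h 0 min 5 s frame 6, i.e. 23:00:05;06.

23:00:05;06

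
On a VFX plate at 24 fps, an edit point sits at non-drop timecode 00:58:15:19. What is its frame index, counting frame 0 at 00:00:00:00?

frame 83899

Total seconds to the label: (0 × 3600 + 58 × 60 + 15) = 3495.
Frame index = 3495 × 24 + 19 = 83899.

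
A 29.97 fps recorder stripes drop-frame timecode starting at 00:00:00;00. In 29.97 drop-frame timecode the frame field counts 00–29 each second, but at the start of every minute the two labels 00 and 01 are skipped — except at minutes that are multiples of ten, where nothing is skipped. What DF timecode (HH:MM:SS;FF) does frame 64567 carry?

Ten DF minutes hold 17982 frames, so frame 64567 lies in block 3 (frames 53946–71927) with 10621 frames into that block.
The block's first minute is 1800 frames and the rest 1798 each; 10621 frames reaches minute 5, so 3 × 18 + 5 × 2 = 64 labels have been skipped so far.
Adding those back, label number 64567 + 64 = 64631 at 30 labels/s is 2154 s + 11 f = 0 h 35 min 54 s frame 11, i.e. 00:35:54;11.

00:35:54;11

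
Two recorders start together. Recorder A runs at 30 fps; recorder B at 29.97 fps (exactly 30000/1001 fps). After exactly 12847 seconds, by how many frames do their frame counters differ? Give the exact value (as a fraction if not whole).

A emits 30 × 12847 = 385410 frames; B emits 30000/1001 × 12847 = 385410000/1001.
Difference = 385410/1001 frames (≈ 385.0250); B is behind A.

385410/1001 frames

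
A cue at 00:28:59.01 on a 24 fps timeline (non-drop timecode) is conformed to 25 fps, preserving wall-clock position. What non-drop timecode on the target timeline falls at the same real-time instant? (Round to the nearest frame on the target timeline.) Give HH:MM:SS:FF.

00:28:59:01

Source frame index: (0×3600 + 28×60 + 59) × 24 + 1 = 41737.
Real time: 41737 / (24) = 41737/24 s.
Target frame: (41737/24) × (25) = 1043425/24 ≈ 43476.042 → 43476.
At 25 labels/s: frame 43476 → 00:28:59:01.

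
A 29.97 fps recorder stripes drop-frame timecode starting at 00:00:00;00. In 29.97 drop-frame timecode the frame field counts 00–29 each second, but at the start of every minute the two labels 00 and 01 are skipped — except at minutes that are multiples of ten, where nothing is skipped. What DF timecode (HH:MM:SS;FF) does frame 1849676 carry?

Ten DF minutes hold 17982 frames, so frame 1849676 lies in block 102 (frames 1834164–1852145) with 15512 frames into that block.
The block's first minute is 1800 frames and the rest 1798 each; 15512 frames reaches minute 8, so 102 × 18 + 8 × 2 = 1852 labels have been skipped so far.
Adding those back, label number 1849676 + 1852 = 1851528 at 30 labels/s is 61717 s + 18 f = 17 h 8 min 37 s frame 18, i.e. 17:08:37;18.

17:08:37;18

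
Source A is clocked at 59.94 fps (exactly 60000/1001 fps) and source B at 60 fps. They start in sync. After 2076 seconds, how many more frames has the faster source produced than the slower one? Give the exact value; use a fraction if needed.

124560/1001 frames

A emits 60000/1001 × 2076 = 124560000/1001 frames; B emits 60 × 2076 = 124560.
Difference = 124560/1001 frames (≈ 124.4356); B is ahead of A.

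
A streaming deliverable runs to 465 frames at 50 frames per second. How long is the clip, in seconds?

Running time = 465 / (50) = 9.3 s.

9.3 seconds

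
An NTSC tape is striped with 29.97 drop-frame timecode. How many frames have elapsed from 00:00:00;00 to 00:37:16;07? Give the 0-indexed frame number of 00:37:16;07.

Complete 10-minute blocks: 3, each 17982 frames → 53946.
Remaining 7 whole minutes in the current block: 1800 + 6 × 1798 = 12588 frames.
Within the current minute: 16 × 30 + 7 − 2 = 485 (labels ;00/;01 skipped at this minute). Total = 53946 + 12588 + 485 = 67019.

67019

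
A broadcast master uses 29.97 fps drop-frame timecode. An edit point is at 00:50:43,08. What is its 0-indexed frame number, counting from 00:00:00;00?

Complete 10-minute blocks: 5, each 17982 frames → 89910.
Remaining 0 whole minutes in the current block: 0 frames.
Within the current minute: 43 × 30 + 8 = 1298. Total = 89910 + 0 + 1298 = 91208.

91208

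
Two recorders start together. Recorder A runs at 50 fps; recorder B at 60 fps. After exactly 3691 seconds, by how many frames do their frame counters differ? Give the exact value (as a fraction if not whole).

36910 frames

A emits 50 × 3691 = 184550 frames; B emits 60 × 3691 = 221460.
Difference = 36910 frames; B is ahead of A.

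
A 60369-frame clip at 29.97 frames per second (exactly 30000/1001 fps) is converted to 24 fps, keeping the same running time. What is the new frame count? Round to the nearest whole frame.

Frames at target rate = 60369 × (24) / (30000/1001) = 60429369/1250 ≈ 48343.495.
Nearest whole frame: 48343.

48343 frames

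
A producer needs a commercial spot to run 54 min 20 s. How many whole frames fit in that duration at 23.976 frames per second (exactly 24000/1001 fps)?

78161 frames

54 min 20 s = 3260 s.
Frames = 3260 × 24000/1001 = 78240000/1001 ≈ 78161.8382.
Complete frames: 78161.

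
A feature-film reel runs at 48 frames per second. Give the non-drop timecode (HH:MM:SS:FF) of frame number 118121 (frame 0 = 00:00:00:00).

118121 ÷ 48 = 2460 full seconds, remainder 41 frames.
2460 s = 0 h 41 min 0 s.
Timecode: 00:41:00:41.

00:41:00:41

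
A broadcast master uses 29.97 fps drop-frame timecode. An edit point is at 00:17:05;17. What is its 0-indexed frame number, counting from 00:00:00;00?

30735

As if non-drop at 30 labels/s: (0 × 3600 + 17 × 60 + 5) × 30 + 17 = 30767.
Minute boundaries passed: 17; those not divisible by 10: 17 − 1 = 16; dropped labels = 2 × 16 = 32.
Actual frame index = 30767 − 32 = 30735.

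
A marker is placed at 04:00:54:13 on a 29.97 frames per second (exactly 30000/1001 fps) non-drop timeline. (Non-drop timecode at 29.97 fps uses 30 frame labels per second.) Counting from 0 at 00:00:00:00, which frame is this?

Total seconds to the label: (4 × 3600 + 0 × 60 + 54) = 14454.
Frame index = 14454 × 30 + 13 = 433633.

433633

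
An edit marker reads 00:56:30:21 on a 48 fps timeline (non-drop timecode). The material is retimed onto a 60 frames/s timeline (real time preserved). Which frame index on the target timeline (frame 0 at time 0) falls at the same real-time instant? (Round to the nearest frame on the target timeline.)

frame 203426

Source frame index: (0×3600 + 56×60 + 30) × 48 + 21 = 162741.
Real time: 162741 / (48) = 54247/16 s.
Target frame: (54247/16) × (60) = 813705/4 ≈ 203426.250 → 203426.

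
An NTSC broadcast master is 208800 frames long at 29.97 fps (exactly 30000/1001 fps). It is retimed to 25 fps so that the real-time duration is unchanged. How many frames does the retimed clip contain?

Target frames = source frames × (target rate / source rate) = 208800 × (25)/(30000/1001) = 208800 × 1001/1200 = 174174.

174174 frames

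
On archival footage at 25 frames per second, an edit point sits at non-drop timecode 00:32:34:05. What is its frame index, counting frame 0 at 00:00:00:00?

frame 48855

Total seconds to the label: (0 × 3600 + 32 × 60 + 34) = 1954.
Frame index = 1954 × 25 + 5 = 48855.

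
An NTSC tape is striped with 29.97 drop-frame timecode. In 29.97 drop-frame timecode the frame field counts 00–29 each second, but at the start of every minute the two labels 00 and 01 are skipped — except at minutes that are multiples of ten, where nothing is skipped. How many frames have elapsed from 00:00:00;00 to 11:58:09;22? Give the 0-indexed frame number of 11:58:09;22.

As if non-drop at 30 labels/s: (11 × 3600 + 58 × 60 + 9) × 30 + 22 = 1292692.
Minute boundaries passed: 718; those not divisible by 10: 718 − 71 = 647; dropped labels = 2 × 647 = 1294.
Actual frame index = 1292692 − 1294 = 1291398.

1291398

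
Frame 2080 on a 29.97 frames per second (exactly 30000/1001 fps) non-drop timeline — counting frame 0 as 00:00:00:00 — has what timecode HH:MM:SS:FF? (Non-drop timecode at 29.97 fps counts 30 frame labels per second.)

2080 ÷ 30 = 69 full seconds, remainder 10 frames.
69 s = 0 h 1 min 9 s.
Timecode: 00:01:09:10.

00:01:09:10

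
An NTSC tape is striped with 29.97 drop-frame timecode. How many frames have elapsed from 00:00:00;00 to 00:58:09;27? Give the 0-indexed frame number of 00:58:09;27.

Complete 10-minute blocks: 5, each 17982 frames → 89910.
Remaining 8 whole minutes in the current block: 1800 + 7 × 1798 = 14386 frames.
Within the current minute: 9 × 30 + 27 − 2 = 295 (labels ;00/;01 skipped at this minute). Total = 89910 + 14386 + 295 = 104591.

104591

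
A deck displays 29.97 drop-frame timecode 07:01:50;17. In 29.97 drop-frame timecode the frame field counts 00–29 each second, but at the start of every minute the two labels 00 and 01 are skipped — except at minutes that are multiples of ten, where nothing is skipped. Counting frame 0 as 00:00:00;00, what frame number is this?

Complete 10-minute blocks: 42, each 17982 frames → 755244.
Remaining 1 whole minute in the current block: 1800 + 0 × 1798 = 1800 frames.
Within the current minute: 50 × 30 + 17 − 2 = 1515 (labels ;00/;01 skipped at this minute). Total = 755244 + 1800 + 1515 = 758559.

758559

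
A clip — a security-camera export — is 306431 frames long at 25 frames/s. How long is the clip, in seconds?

12257.24 seconds

Running time = 306431 / (25) = 12257.24 s.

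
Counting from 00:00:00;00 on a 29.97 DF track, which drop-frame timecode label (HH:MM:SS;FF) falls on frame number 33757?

00:18:46;11

Each 10-minute DF block holds 10 × 60 × 30 − 9 × 2 = 17982 frames. 33757 ÷ 17982 → 1 full block, remainder 15775.
Within the partial block the first minute is 1800 frames and each further minute 1798, so 8 further minute boundaries passed. Total skipped labels = 18 × 1 + 2 × 8 = 34.
Non-drop label index = 33757 + 34 = 33791; at 30 labels/s that is 00:18:46:11, i.e. DF 00:18:46;11.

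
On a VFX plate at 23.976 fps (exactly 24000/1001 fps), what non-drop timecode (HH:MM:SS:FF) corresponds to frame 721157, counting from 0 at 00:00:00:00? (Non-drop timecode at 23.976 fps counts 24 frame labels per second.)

721157 ÷ 24 = 30048 full seconds, remainder 5 frames.
30048 s = 8 h 20 min 48 s.
Timecode: 08:20:48:05.

08:20:48:05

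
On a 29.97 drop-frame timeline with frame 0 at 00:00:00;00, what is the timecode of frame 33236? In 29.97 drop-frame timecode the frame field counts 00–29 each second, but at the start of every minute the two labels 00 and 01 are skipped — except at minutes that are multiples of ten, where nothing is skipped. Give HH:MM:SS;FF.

00:18:29;00

Each 10-minute DF block holds 10 × 60 × 30 − 9 × 2 = 17982 frames. 33236 ÷ 17982 → 1 full block, remainder 15254.
Within the partial block the first minute is 1800 frames and each further minute 1798, so 8 further minute boundaries passed. Total skipped labels = 18 × 1 + 2 × 8 = 34.
Non-drop label index = 33236 + 34 = 33270; at 30 labels/s that is 00:18:29:00, i.e. DF 00:18:29;00.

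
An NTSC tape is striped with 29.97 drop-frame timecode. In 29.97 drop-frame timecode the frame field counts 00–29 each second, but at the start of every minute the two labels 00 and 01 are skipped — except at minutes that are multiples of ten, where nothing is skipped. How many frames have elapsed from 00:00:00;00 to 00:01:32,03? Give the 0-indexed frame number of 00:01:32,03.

2761

As if non-drop at 30 labels/s: (0 × 3600 + 1 × 60 + 32) × 30 + 3 = 2763.
Minute boundaries passed: 1; those not divisible by 10: 1 − 0 = 1; dropped labels = 2 × 1 = 2.
Actual frame index = 2763 − 2 = 2761.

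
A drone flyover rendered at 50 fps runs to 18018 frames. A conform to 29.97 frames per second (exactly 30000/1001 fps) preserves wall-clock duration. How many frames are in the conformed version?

Target frames = source frames × (target rate / source rate) = 18018 × (30000/1001)/(50) = 18018 × 600/1001 = 10800.

10800 frames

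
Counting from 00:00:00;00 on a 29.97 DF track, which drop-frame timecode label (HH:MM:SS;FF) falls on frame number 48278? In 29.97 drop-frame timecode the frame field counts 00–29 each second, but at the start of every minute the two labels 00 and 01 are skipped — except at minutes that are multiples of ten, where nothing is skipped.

00:26:50;26

Ten DF minutes hold 17982 frames, so frame 48278 lies in block 2 (frames 35964–53945) with 12314 frames into that block.
The block's first minute is 1800 frames and the rest 1798 each; 12314 frames reaches minute 6, so 2 × 18 + 6 × 2 = 48 labels have been skipped so far.
Adding those back, label number 48278 + 48 = 48326 at 30 labels/s is 1610 s + 26 f = 0 h 26 min 50 s frame 26, i.e. 00:26:50;26.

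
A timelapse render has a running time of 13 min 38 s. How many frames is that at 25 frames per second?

20450 frames

13 min 38 s = 818 s.
Frames = 818 × 25 = 20450.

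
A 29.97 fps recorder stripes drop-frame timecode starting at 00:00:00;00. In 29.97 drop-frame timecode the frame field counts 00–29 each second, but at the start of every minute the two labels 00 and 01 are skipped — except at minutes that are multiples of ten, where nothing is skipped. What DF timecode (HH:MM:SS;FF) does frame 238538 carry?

02:12:39;06

Ten DF minutes hold 17982 frames, so frame 238538 lies in block 13 (frames 233766–251747) with 4772 frames into that block.
The block's first minute is 1800 frames and the rest 1798 each; 4772 frames reaches minute 2, so 13 × 18 + 2 × 2 = 238 labels have been skipped so far.
Adding those back, label number 238538 + 238 = 238776 at 30 labels/s is 7959 s + 6 f = 2 h 12 min 39 s frame 6, i.e. 02:12:39;06.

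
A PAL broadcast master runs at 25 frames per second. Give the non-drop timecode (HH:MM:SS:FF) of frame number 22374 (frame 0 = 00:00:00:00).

00:14:54:24

22374 ÷ 25 = 894 full seconds, remainder 24 frames.
894 s = 0 h 14 min 54 s.
Timecode: 00:14:54:24.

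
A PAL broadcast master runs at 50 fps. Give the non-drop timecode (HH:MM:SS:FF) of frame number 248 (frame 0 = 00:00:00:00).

00:00:04:48

248 ÷ 50 = 4 full seconds, remainder 48 frames.
4 s = 0 h 0 min 4 s.
Timecode: 00:00:04:48.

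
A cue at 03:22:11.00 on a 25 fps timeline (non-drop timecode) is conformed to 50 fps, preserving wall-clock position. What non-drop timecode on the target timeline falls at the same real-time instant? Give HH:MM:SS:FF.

Source frame index: (3×3600 + 22×60 + 11) × 25 + 0 = 303275.
Real time: 303275 / (25) = 12131 s.
Target frame: (12131) × (50) = 606550.
At 50 labels/s: frame 606550 → 03:22:11:00.

03:22:11:00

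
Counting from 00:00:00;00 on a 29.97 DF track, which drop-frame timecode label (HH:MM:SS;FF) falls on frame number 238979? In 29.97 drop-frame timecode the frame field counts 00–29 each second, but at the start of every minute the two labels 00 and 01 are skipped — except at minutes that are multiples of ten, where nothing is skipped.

02:12:53;27

Ten DF minutes hold 17982 frames, so frame 238979 lies in block 13 (frames 233766–251747) with 5213 frames into that block.
The block's first minute is 1800 frames and the rest 1798 each; 5213 frames reaches minute 2, so 13 × 18 + 2 × 2 = 238 labels have been skipped so far.
Adding those back, label number 238979 + 238 = 239217 at 30 labels/s is 7973 s + 27 f = 2 h 12 min 53 s frame 27, i.e. 02:12:53;27.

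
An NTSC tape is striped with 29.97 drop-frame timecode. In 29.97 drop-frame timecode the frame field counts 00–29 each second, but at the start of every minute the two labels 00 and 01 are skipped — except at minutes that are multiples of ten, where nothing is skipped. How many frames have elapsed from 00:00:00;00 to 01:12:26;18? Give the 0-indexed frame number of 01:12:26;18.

130268

Complete 10-minute blocks: 7, each 17982 frames → 125874.
Remaining 2 whole minutes in the current block: 1800 + 1 × 1798 = 3598 frames.
Within the current minute: 26 × 30 + 18 − 2 = 796 (labels ;00/;01 skipped at this minute). Total = 125874 + 3598 + 796 = 130268.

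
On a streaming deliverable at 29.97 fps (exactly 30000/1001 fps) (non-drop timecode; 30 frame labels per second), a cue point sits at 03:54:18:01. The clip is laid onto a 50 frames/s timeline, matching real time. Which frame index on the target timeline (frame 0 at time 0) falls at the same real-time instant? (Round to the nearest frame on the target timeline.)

Source frame index: (3×3600 + 54×60 + 18) × 30 + 1 = 421741.
Real time: 421741 / (30000/1001) = 422162741/30000 s.
Target frame: (422162741/30000) × (50) = 422162741/600 ≈ 703604.568 → 703605.

frame 703605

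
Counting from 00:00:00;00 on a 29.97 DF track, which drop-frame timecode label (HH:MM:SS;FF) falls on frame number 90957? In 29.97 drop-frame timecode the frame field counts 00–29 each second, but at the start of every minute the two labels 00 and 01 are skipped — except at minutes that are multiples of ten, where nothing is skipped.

00:50:34;27

Each 10-minute DF block holds 10 × 60 × 30 − 9 × 2 = 17982 frames. 90957 ÷ 17982 → 5 full blocks, remainder 1047.
Within the partial block the first minute is 1800 frames and each further minute 1798, so 0 further minute boundaries passed. Total skipped labels = 18 × 5 + 2 × 0 = 90.
Non-drop label index = 90957 + 90 = 91047; at 30 labels/s that is 00:50:34:27, i.e. DF 00:50:34;27.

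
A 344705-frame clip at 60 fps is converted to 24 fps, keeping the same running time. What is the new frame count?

137882 frames

Target frames = source frames × (target rate / source rate) = 344705 × (24)/(60) = 344705 × 2/5 = 137882.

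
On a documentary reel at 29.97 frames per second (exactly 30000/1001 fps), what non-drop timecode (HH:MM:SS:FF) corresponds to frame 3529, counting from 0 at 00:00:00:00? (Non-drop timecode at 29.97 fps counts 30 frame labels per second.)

00:01:57:19

3529 ÷ 30 = 117 full seconds, remainder 19 frames.
117 s = 0 h 1 min 57 s.
Timecode: 00:01:57:19.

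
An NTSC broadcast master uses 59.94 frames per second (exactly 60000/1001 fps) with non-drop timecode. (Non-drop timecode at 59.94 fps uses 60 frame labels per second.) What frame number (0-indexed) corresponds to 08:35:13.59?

1854839

Total seconds to the label: (8 × 3600 + 35 × 60 + 13) = 30913.
Frame index = 30913 × 60 + 59 = 1854839.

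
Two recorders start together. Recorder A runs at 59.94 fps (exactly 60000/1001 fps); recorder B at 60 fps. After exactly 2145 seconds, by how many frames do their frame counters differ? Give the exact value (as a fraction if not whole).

900/7 frames

A emits 60000/1001 × 2145 = 900000/7 frames; B emits 60 × 2145 = 128700.
Difference = 900/7 frames (≈ 128.5714); B is ahead of A.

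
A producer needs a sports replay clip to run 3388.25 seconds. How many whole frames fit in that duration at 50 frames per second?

Frames = 3388.25 × 50 = 338825/2 ≈ 169412.5000.
Complete frames: 169412.

169412 frames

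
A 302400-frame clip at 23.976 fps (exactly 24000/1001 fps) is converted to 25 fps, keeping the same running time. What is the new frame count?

Target frames = source frames × (target rate / source rate) = 302400 × (25)/(24000/1001) = 302400 × 1001/960 = 315315.

315315 frames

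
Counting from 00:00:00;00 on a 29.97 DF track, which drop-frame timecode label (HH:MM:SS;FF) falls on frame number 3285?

Ten DF minutes hold 17982 frames, so frame 3285 lies in block 0 (frames 0–17981) with 3285 frames into that block.
The block's first minute is 1800 frames and the rest 1798 each; 3285 frames reaches minute 1, so 0 × 18 + 1 × 2 = 2 labels have been skipped so far.
Adding those back, label number 3285 + 2 = 3287 at 30 labels/s is 109 s + 17 f = 0 h 1 min 49 s frame 17, i.e. 00:01:49;17.

00:01:49;17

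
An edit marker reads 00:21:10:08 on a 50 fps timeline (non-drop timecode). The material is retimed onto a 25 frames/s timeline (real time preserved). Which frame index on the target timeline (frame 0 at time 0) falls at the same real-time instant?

frame 31754

Source frame index: (0×3600 + 21×60 + 10) × 50 + 8 = 63508.
Real time: 63508 / (50) = 31754/25 s.
Target frame: (31754/25) × (25) = 31754.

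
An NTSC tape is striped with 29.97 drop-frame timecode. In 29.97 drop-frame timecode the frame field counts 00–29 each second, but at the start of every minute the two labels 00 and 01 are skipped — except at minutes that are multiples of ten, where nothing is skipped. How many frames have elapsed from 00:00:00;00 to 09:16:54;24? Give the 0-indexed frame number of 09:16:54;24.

Complete 10-minute blocks: 55, each 17982 frames → 989010.
Remaining 6 whole minutes in the current block: 1800 + 5 × 1798 = 10790 frames.
Within the current minute: 54 × 30 + 24 − 2 = 1642 (labels ;00/;01 skipped at this minute). Total = 989010 + 10790 + 1642 = 1001442.

1001442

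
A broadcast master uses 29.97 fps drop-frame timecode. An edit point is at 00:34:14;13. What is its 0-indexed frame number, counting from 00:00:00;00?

As if non-drop at 30 labels/s: (0 × 3600 + 34 × 60 + 14) × 30 + 13 = 61633.
Minute boundaries passed: 34; those not divisible by 10: 34 − 3 = 31; dropped labels = 2 × 31 = 62.
Actual frame index = 61633 − 62 = 61571.

61571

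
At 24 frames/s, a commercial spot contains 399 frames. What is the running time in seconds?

16.625 seconds

Running time = 399 / (24) = 16.625 s.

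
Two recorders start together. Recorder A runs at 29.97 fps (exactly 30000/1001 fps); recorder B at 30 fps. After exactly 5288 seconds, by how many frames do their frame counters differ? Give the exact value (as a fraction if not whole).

158640/1001 frames

A emits 30000/1001 × 5288 = 158640000/1001 frames; B emits 30 × 5288 = 158640.
Difference = 158640/1001 frames (≈ 158.4815); B is ahead of A.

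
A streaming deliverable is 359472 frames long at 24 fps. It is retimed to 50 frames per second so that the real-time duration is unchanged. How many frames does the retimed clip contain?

748900 frames

Target frames = source frames × (target rate / source rate) = 359472 × (50)/(24) = 359472 × 25/12 = 748900.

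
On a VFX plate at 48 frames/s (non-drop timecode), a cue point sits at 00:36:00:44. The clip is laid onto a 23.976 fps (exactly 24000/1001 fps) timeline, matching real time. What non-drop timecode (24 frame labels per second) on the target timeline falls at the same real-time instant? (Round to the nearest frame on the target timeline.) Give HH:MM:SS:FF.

Source frame index: (0×3600 + 36×60 + 0) × 48 + 44 = 103724.
Real time: 103724 / (48) = 25931/12 s.
Target frame: (25931/12) × (24000/1001) = 51862000/1001 ≈ 51810.190 → 51810.
At 24 labels/s: frame 51810 → 00:35:58:18.

00:35:58:18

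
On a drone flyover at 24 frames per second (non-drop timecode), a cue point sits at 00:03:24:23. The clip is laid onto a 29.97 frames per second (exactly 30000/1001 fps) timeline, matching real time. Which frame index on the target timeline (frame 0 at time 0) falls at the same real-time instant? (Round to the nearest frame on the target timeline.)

frame 6143

Source frame index: (0×3600 + 3×60 + 24) × 24 + 23 = 4919.
Real time: 4919 / (24) = 4919/24 s.
Target frame: (4919/24) × (30000/1001) = 6148750/1001 ≈ 6142.607 → 6143.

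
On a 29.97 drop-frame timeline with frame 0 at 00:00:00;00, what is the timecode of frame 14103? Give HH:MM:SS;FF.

00:07:50;17

Each 10-minute DF block holds 10 × 60 × 30 − 9 × 2 = 17982 frames. 14103 ÷ 17982 → 0 full blocks, remainder 14103.
Within the partial block the first minute is 1800 frames and each further minute 1798, so 7 further minute boundaries passed. Total skipped labels = 18 × 0 + 2 × 7 = 14.
Non-drop label index = 14103 + 14 = 14117; at 30 labels/s that is 00:07:50:17, i.e. DF 00:07:50;17.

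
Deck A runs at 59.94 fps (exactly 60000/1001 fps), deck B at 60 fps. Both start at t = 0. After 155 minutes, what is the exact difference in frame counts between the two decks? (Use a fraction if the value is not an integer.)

155 min = 9300 s.
A emits 60000/1001 × 9300 = 558000000/1001 frames; B emits 60 × 9300 = 558000.
Difference = 558000/1001 frames (≈ 557.4426); B is ahead of A.

558000/1001 frames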